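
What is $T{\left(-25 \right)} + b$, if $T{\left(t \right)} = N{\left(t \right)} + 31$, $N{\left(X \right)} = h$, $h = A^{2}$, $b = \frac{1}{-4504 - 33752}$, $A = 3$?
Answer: $\frac{1530239}{38256} \approx 40.0$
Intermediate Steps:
$b = - \frac{1}{38256}$ ($b = \frac{1}{-38256} = - \frac{1}{38256} \approx -2.614 \cdot 10^{-5}$)
$h = 9$ ($h = 3^{2} = 9$)
$N{\left(X \right)} = 9$
$T{\left(t \right)} = 40$ ($T{\left(t \right)} = 9 + 31 = 40$)
$T{\left(-25 \right)} + b = 40 - \frac{1}{38256} = \frac{1530239}{38256}$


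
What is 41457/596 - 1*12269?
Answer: -7270867/596 ≈ -12199.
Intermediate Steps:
41457/596 - 1*12269 = 41457*(1/596) - 12269 = 41457/596 - 12269 = -7270867/596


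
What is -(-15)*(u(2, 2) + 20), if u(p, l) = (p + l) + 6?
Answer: 450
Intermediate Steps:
u(p, l) = 6 + l + p (u(p, l) = (l + p) + 6 = 6 + l + p)
-(-15)*(u(2, 2) + 20) = -(-15)*((6 + 2 + 2) + 20) = -(-15)*(10 + 20) = -(-15)*30 = -1*(-450) = 450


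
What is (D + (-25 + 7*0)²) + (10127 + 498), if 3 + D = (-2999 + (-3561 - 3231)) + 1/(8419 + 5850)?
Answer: 20775665/14269 ≈ 1456.0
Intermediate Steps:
D = -139750585/14269 (D = -3 + ((-2999 + (-3561 - 3231)) + 1/(8419 + 5850)) = -3 + ((-2999 - 6792) + 1/14269) = -3 + (-9791 + 1/14269) = -3 - 139707778/14269 = -139750585/14269 ≈ -9794.0)
(D + (-25 + 7*0)²) + (10127 + 498) = (-139750585/14269 + (-25 + 7*0)²) + (10127 + 498) = (-139750585/14269 + (-25 + 0)²) + 10625 = (-139750585/14269 + (-25)²) + 10625 = (-139750585/14269 + 625) + 10625 = -130832460/14269 + 10625 = 20775665/14269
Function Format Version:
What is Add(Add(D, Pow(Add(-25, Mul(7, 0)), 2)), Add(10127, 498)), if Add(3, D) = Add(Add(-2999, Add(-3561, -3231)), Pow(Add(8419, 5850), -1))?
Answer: Rational(20775665, 14269) ≈ 1456.0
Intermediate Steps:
D = Rational(-139750585, 14269) (D = Add(-3, Add(Add(-2999, Add(-3561, -3231)), Pow(Add(8419, 5850), -1))) = Add(-3, Add(Add(-2999, -6792), Pow(14269, -1))) = Add(-3, Add(-9791, Rational(1, 14269))) = Add(-3, Rational(-139707778, 14269)) = Rational(-139750585, 14269) ≈ -9794.0)
Add(Add(D, Pow(Add(-25, Mul(7, 0)), 2)), Add(10127, 498)) = Add(Add(Rational(-139750585, 14269), Pow(Add(-25, Mul(7, 0)), 2)), Add(10127, 498)) = Add(Add(Rational(-139750585, 14269), Pow(Add(-25, 0), 2)), 10625) = Add(Add(Rational(-139750585, 14269), Pow(-25, 2)), 10625) = Add(Add(Rational(-139750585, 14269), 625), 10625) = Add(Rational(-130832460, 14269), 10625) = Rational(20775665, 14269)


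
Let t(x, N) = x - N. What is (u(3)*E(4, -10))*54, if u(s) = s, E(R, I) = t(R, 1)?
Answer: 486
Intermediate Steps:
E(R, I) = -1 + R (E(R, I) = R - 1*1 = R - 1 = -1 + R)
(u(3)*E(4, -10))*54 = (3*(-1 + 4))*54 = (3*3)*54 = 9*54 = 486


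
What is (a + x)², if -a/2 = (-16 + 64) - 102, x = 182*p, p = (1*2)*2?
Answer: 698896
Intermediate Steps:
p = 4 (p = 2*2 = 4)
x = 728 (x = 182*4 = 728)
a = 108 (a = -2*((-16 + 64) - 102) = -2*(48 - 102) = -2*(-54) = 108)
(a + x)² = (108 + 728)² = 836² = 698896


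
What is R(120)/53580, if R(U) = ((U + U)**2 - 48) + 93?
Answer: 3843/3572 ≈ 1.0759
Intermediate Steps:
R(U) = 45 + 4*U**2 (R(U) = ((2*U)**2 - 48) + 93 = (4*U**2 - 48) + 93 = (-48 + 4*U**2) + 93 = 45 + 4*U**2)
R(120)/53580 = (45 + 4*120**2)/53580 = (45 + 4*14400)*(1/53580) = (45 + 57600)*(1/53580) = 57645*(1/53580) = 3843/3572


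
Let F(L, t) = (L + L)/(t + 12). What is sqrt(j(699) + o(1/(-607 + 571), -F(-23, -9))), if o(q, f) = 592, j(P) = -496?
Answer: 4*sqrt(6) ≈ 9.7980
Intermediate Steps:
F(L, t) = 2*L/(12 + t) (F(L, t) = (2*L)/(12 + t) = 2*L/(12 + t))
sqrt(j(699) + o(1/(-607 + 571), -F(-23, -9))) = sqrt(-496 + 592) = sqrt(96) = 4*sqrt(6)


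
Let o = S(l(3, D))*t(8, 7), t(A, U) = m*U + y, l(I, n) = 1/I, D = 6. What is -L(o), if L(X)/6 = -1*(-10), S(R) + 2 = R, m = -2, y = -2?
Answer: -60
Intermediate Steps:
S(R) = -2 + R
t(A, U) = -2 - 2*U (t(A, U) = -2*U - 2 = -2 - 2*U)
o = 80/3 (o = (-2 + 1/3)*(-2 - 2*7) = (-2 + 1/3)*(-2 - 14) = -5/3*(-16) = 80/3 ≈ 26.667)
L(X) = 60 (L(X) = 6*(-1*(-10)) = 6*10 = 60)
-L(o) = -1*60 = -60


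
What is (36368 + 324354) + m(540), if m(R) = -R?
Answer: 360182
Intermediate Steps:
(36368 + 324354) + m(540) = (36368 + 324354) - 1*540 = 360722 - 540 = 360182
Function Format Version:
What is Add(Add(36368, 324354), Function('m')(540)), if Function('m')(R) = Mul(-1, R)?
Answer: 360182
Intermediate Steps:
Add(Add(36368, 324354), Function('m')(540)) = Add(Add(36368, 324354), Mul(-1, 540)) = Add(360722, -540) = 360182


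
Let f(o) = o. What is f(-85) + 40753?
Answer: 40668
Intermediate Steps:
f(-85) + 40753 = -85 + 40753 = 40668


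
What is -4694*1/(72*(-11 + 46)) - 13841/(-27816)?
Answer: -3987041/2920680 ≈ -1.3651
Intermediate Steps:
-4694*1/(72*(-11 + 46)) - 13841/(-27816) = -4694/(35*72) - 13841*(-1/27816) = -4694/2520 + 13841/27816 = -4694*1/2520 + 13841/27816 = -2347/1260 + 13841/27816 = -3987041/2920680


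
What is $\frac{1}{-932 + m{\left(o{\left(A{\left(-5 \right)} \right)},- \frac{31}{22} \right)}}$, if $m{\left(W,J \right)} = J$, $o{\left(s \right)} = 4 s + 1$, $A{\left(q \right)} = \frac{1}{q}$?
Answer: $- \frac{22}{20535} \approx -0.0010713$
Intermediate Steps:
$o{\left(s \right)} = 1 + 4 s$
$\frac{1}{-932 + m{\left(o{\left(A{\left(-5 \right)} \right)},- \frac{31}{22} \right)}} = \frac{1}{-932 - \frac{31}{22}} = \frac{1}{- \frac{20535}{22}} = - \frac{22}{20535}$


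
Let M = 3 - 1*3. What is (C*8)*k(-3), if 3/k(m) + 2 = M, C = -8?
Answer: 96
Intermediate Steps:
M = 0 (M = 3 - 3 = 0)
k(m) = -3/2 (k(m) = 3/(-2 + 0) = 3/(-2) = 3*(-1/2) = -3/2)
(C*8)*k(-3) = -8*8*(-3/2) = -64*(-3/2) = 96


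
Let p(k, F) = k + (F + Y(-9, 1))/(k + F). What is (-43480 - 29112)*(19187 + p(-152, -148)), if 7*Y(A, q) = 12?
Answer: -725457661552/525 ≈ -1.3818e+9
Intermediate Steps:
Y(A, q) = 12/7 (Y(A, q) = (⅐)*12 = 12/7)
p(k, F) = k + (12/7 + F)/(F + k) (p(k, F) = k + (F + 12/7)/(k + F) = k + (12/7 + F)/(F + k))
(-43480 - 29112)*(19187 + p(-152, -148)) = (-43480 - 29112)*(19187 + (12/7 - 148 + (-152)² - 148*(-152))/(-148 - 152)) = -72592*(19187 + (12/7 - 148 + 23104 + 22496)/(-300)) = -72592*(19187 - 1/300*318176/7) = -72592*(19187 - 79544/525) = -72592*9993631/525 = -725457661552/525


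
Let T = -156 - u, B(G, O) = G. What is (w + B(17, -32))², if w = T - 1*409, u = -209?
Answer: 114921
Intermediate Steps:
T = 53 (T = -156 - 1*(-209) = -156 + 209 = 53)
w = -356 (w = 53 - 1*409 = 53 - 409 = -356)
(w + B(17, -32))² = (-356 + 17)² = (-339)² = 114921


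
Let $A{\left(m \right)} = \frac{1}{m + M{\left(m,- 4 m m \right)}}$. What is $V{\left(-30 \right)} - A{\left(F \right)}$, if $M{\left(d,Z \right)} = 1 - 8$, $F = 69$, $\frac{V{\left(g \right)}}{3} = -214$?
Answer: $- \frac{39805}{62} \approx -642.02$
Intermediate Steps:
$V{\left(g \right)} = -642$ ($V{\left(g \right)} = 3 \left(-214\right) = -642$)
$M{\left(d,Z \right)} = -7$ ($M{\left(d,Z \right)} = 1 - 8 = -7$)
$A{\left(m \right)} = \frac{1}{-7 + m}$ ($A{\left(m \right)} = \frac{1}{m - 7} = \frac{1}{-7 + m}$)
$V{\left(-30 \right)} - A{\left(F \right)} = -642 - \frac{1}{-7 + 69} = -642 - \frac{1}{62} = - \frac{39805}{62}$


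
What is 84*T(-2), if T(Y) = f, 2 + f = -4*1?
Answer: -504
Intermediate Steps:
f = -6 (f = -2 - 4*1 = -2 - 4 = -6)
T(Y) = -6
84*T(-2) = 84*(-6) = -504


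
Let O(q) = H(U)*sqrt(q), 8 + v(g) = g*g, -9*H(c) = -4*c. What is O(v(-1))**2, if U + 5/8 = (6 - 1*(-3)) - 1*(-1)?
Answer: -4375/36 ≈ -121.53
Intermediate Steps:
U = 75/8 (U = -5/8 + ((6 - 1*(-3)) - 1*(-1)) = -5/8 + ((6 + 3) + 1) = -5/8 + (9 + 1) = -5/8 + 10 = 75/8 ≈ 9.3750)
H(c) = 4*c/9 (H(c) = -(-4)*c/9 = 4*c/9)
v(g) = -8 + g**2 (v(g) = -8 + g*g = -8 + g**2)
O(q) = 25*sqrt(q)/6 (O(q) = ((4/9)*(75/8))*sqrt(q) = 25*sqrt(q)/6)
O(v(-1))**2 = (25*sqrt(-8 + (-1)**2)/6)**2 = (25*sqrt(-8 + 1)/6)**2 = (25*sqrt(-7)/6)**2 = (25*(I*sqrt(7))/6)**2 = (25*I*sqrt(7)/6)**2 = -4375/36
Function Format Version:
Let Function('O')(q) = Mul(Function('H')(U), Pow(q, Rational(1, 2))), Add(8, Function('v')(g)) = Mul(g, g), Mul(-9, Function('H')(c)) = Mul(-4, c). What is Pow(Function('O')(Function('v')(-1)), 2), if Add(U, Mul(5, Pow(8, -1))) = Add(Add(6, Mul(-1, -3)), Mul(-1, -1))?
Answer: Rational(-4375, 36) ≈ -121.53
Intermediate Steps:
U = Rational(75, 8) (U = Add(Rational(-5, 8), Add(Add(6, Mul(-1, -3)), Mul(-1, -1))) = Add(Rational(-5, 8), Add(Add(6, 3), 1)) = Add(Rational(-5, 8), Add(9, 1)) = Add(Rational(-5, 8), 10) = Rational(75, 8) ≈ 9.3750)
Function('H')(c) = Mul(Rational(4, 9), c) (Function('H')(c) = Mul(Rational(-1, 9), Mul(-4, c)) = Mul(Rational(4, 9), c))
Function('v')(g) = Add(-8, Pow(g, 2)) (Function('v')(g) = Add(-8, Mul(g, g)) = Add(-8, Pow(g, 2)))
Function('O')(q) = Mul(Rational(25, 6), Pow(q, Rational(1, 2))) (Function('O')(q) = Mul(Mul(Rational(4, 9), Rational(75, 8)), Pow(q, Rational(1, 2))) = Mul(Rational(25, 6), Pow(q, Rational(1, 2))))
Pow(Function('O')(Function('v')(-1)), 2) = Pow(Mul(Rational(25, 6), Pow(Add(-8, Pow(-1, 2)), Rational(1, 2))), 2) = Pow(Mul(Rational(25, 6), Pow(Add(-8, 1), Rational(1, 2))), 2) = Pow(Mul(Rational(25, 6), Pow(-7, Rational(1, 2))), 2) = Pow(Mul(Rational(25, 6), Mul(I, Pow(7, Rational(1, 2)))), 2) = Pow(Mul(Rational(25, 6), I, Pow(7, Rational(1, 2))), 2) = Rational(-4375, 36)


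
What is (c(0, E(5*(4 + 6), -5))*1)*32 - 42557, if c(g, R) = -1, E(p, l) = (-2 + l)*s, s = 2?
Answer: -42589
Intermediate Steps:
E(p, l) = -4 + 2*l (E(p, l) = (-2 + l)*2 = -4 + 2*l)
(c(0, E(5*(4 + 6), -5))*1)*32 - 42557 = -1*1*32 - 42557 = -1*32 - 42557 = -32 - 42557 = -42589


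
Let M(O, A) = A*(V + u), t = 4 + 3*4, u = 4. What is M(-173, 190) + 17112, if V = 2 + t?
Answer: 21292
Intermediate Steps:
t = 16 (t = 4 + 12 = 16)
V = 18 (V = 2 + 16 = 18)
M(O, A) = 22*A (M(O, A) = A*(18 + 4) = A*22 = 22*A)
M(-173, 190) + 17112 = 22*190 + 17112 = 4180 + 17112 = 21292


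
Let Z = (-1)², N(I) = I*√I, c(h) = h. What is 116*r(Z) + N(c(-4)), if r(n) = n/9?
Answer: 116/9 - 8*I ≈ 12.889 - 8.0*I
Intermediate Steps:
N(I) = I^(3/2)
Z = 1
r(n) = n/9 (r(n) = n*(⅑) = n/9)
116*r(Z) + N(c(-4)) = 116*((⅑)*1) + (-4)^(3/2) = 116*(⅑) - 8*I = 116/9 - 8*I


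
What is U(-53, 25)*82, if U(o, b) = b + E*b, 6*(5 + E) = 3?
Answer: -7175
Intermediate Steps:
E = -9/2 (E = -5 + (1/6)*3 = -5 + 1/2 = -9/2 ≈ -4.5000)
U(o, b) = -7*b/2 (U(o, b) = b - 9*b/2 = -7*b/2)
U(-53, 25)*82 = -7/2*25*82 = -175/2*82 = -7175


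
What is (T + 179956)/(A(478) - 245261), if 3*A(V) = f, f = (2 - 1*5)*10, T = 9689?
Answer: -63215/81757 ≈ -0.77321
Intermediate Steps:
f = -30 (f = (2 - 5)*10 = -3*10 = -30)
A(V) = -10 (A(V) = (⅓)*(-30) = -10)
(T + 179956)/(A(478) - 245261) = (9689 + 179956)/(-10 - 245261) = 189645/(-245271) = 189645*(-1/245271) = -63215/81757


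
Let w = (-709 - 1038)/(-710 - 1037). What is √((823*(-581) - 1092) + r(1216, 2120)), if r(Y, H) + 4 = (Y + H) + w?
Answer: I*√475922 ≈ 689.87*I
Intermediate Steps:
w = 1 (w = -1747/(-1747) = -1747*(-1/1747) = 1)
r(Y, H) = -3 + H + Y (r(Y, H) = -4 + ((Y + H) + 1) = -4 + ((H + Y) + 1) = -4 + (1 + H + Y) = -3 + H + Y)
√((823*(-581) - 1092) + r(1216, 2120)) = √((823*(-581) - 1092) + (-3 + 2120 + 1216)) = √((-478163 - 1092) + 3333) = √(-479255 + 3333) = √(-475922) = I*√475922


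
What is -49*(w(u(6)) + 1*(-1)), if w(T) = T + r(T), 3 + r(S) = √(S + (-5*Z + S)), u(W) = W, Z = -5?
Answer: -98 - 49*√37 ≈ -396.06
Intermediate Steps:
r(S) = -3 + √(25 + 2*S) (r(S) = -3 + √(S + (-5*(-5) + S)) = -3 + √(S + (25 + S)) = -3 + √(25 + 2*S))
w(T) = -3 + T + √(25 + 2*T) (w(T) = T + (-3 + √(25 + 2*T)) = -3 + T + √(25 + 2*T))
-49*(w(u(6)) + 1*(-1)) = -49*((-3 + 6 + √(25 + 2*6)) + 1*(-1)) = -49*((-3 + 6 + √(25 + 12)) - 1) = -49*((-3 + 6 + √37) - 1) = -49*((3 + √37) - 1) = -49*(2 + √37) = -98 - 49*√37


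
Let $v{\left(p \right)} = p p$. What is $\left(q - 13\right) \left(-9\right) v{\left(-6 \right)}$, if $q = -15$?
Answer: $9072$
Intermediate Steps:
$v{\left(p \right)} = p^{2}$
$\left(q - 13\right) \left(-9\right) v{\left(-6 \right)} = \left(-15 - 13\right) \left(-9\right) \left(-6\right)^{2} = \left(-28\right) \left(-9\right) 36 = 252 \cdot 36 = 9072$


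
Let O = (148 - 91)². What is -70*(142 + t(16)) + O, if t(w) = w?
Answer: -7811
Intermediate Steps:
O = 3249 (O = 57² = 3249)
-70*(142 + t(16)) + O = -70*(142 + 16) + 3249 = -70*158 + 3249 = -11060 + 3249 = -7811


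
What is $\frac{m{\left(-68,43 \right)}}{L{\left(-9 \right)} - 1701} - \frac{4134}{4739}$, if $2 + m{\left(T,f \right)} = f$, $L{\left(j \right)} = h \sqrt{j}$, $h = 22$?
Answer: $- \frac{33359973}{37215367} - \frac{22 i}{23559} \approx -0.8964 - 0.00093383 i$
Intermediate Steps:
$L{\left(j \right)} = 22 \sqrt{j}$
$m{\left(T,f \right)} = -2 + f$
$\frac{m{\left(-68,43 \right)}}{L{\left(-9 \right)} - 1701} - \frac{4134}{4739} = \frac{-2 + 43}{22 \sqrt{-9} - 1701} - \frac{4134}{4739} = \frac{41}{22 \cdot 3 i - 1701} - \frac{4134}{4739} = \frac{41}{66 i - 1701} - \frac{4134}{4739} = \frac{41}{-1701 + 66 i} - \frac{4134}{4739} = 41 \frac{-1701 - 66 i}{2897757} - \frac{4134}{4739} = \frac{-1701 - 66 i}{70677} - \frac{4134}{4739} = - \frac{4134}{4739} + \frac{-1701 - 66 i}{70677}$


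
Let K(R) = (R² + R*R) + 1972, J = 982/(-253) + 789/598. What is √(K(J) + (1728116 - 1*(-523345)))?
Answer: 9*√1203787694390/6578 ≈ 1501.1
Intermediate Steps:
J = -16853/6578 (J = 982*(-1/253) + 789*(1/598) = -982/253 + 789/598 = -16853/6578 ≈ -2.5620)
K(R) = 1972 + 2*R² (K(R) = (R² + R²) + 1972 = 2*R² + 1972 = 1972 + 2*R²)
√(K(J) + (1728116 - 1*(-523345))) = √((1972 + 2*(-16853/6578)²) + (1728116 - 1*(-523345))) = √((1972 + 2*(284023609/43270084)) + (1728116 + 523345)) = √((1972 + 284023609/21635042) + 2251461) = √(42948326433/21635042 + 2251461) = √(48753401622795/21635042) = 9*√1203787694390/6578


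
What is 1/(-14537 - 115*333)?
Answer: -1/52832 ≈ -1.8928e-5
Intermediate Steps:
1/(-14537 - 115*333) = 1/(-14537 - 38295) = 1/(-52832) = -1/52832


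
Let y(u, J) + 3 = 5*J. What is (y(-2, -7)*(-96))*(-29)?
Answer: -105792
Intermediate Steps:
y(u, J) = -3 + 5*J
(y(-2, -7)*(-96))*(-29) = ((-3 + 5*(-7))*(-96))*(-29) = ((-3 - 35)*(-96))*(-29) = -38*(-96)*(-29) = 3648*(-29) = -105792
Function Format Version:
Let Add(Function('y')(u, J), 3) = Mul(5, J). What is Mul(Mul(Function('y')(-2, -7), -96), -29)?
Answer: -105792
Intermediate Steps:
Function('y')(u, J) = Add(-3, Mul(5, J))
Mul(Mul(Function('y')(-2, -7), -96), -29) = Mul(Mul(Add(-3, Mul(5, -7)), -96), -29) = Mul(Mul(Add(-3, -35), -96), -29) = Mul(Mul(-38, -96), -29) = Mul(3648, -29) = -105792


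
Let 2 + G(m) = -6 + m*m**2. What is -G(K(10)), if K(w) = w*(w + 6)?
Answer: -4095992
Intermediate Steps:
K(w) = w*(6 + w)
G(m) = -8 + m**3 (G(m) = -2 + (-6 + m*m**2) = -2 + (-6 + m**3) = -8 + m**3)
-G(K(10)) = -(-8 + (10*(6 + 10))**3) = -(-8 + (10*16)**3) = -(-8 + 160**3) = -(-8 + 4096000) = -1*4095992 = -4095992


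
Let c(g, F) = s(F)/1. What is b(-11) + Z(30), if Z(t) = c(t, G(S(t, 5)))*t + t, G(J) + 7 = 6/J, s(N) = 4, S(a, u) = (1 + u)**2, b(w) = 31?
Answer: 181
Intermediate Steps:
G(J) = -7 + 6/J
c(g, F) = 4 (c(g, F) = 4/1 = 4*1 = 4)
Z(t) = 5*t (Z(t) = 4*t + t = 5*t)
b(-11) + Z(30) = 31 + 5*30 = 31 + 150 = 181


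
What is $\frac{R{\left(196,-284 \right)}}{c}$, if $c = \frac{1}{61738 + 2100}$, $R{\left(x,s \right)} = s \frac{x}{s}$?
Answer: $12512248$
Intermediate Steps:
$R{\left(x,s \right)} = x$
$c = \frac{1}{63838} \approx 1.5665 \cdot 10^{-5}$
$\frac{R{\left(196,-284 \right)}}{c} = 196 \frac{1}{\frac{1}{63838}} = 196 \cdot 63838 = 12512248$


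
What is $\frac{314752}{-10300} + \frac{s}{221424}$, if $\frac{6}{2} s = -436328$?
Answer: $- \frac{6674222467}{213812550} \approx -31.215$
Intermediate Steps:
$s = - \frac{436328}{3}$ ($s = \frac{1}{3} \left(-436328\right) = - \frac{436328}{3} \approx -1.4544 \cdot 10^{5}$)
$\frac{314752}{-10300} + \frac{s}{221424} = \frac{314752}{-10300} - \frac{436328}{3 \cdot 221424} = 314752 \left(- \frac{1}{10300}\right) - \frac{54541}{83034} = - \frac{78688}{2575} - \frac{54541}{83034} = - \frac{6674222467}{213812550}$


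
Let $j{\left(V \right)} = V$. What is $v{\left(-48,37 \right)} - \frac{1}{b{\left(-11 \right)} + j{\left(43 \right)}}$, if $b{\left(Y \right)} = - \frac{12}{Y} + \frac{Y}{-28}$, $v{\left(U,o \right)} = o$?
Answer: $\frac{506629}{13701} \approx 36.978$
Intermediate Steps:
$b{\left(Y \right)} = - \frac{12}{Y} - \frac{Y}{28}$ ($b{\left(Y \right)} = - \frac{12}{Y} + Y \left(- \frac{1}{28}\right) = - \frac{12}{Y} - \frac{Y}{28}$)
$v{\left(-48,37 \right)} - \frac{1}{b{\left(-11 \right)} + j{\left(43 \right)}} = 37 - \frac{1}{\left(- \frac{12}{-11} - - \frac{11}{28}\right) + 43} = 37 - \frac{1}{\left(\left(-12\right) \left(- \frac{1}{11}\right) + \frac{11}{28}\right) + 43} = 37 - \frac{1}{\left(\frac{12}{11} + \frac{11}{28}\right) + 43} = 37 - \frac{1}{\frac{457}{308} + 43} = 37 - \frac{1}{\frac{13701}{308}} = 37 - \frac{308}{13701} = \frac{506629}{13701}$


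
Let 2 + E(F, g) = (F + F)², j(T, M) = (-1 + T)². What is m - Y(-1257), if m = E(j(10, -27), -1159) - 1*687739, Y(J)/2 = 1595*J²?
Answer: -5041017807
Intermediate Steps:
Y(J) = 3190*J² (Y(J) = 2*(1595*J²) = 3190*J²)
E(F, g) = -2 + 4*F² (E(F, g) = -2 + (F + F)² = -2 + (2*F)² = -2 + 4*F²)
m = -661497 (m = (-2 + 4*((-1 + 10)²)²) - 1*687739 = (-2 + 4*(9²)²) - 687739 = (-2 + 4*81²) - 687739 = (-2 + 4*6561) - 687739 = (-2 + 26244) - 687739 = 26242 - 687739 = -661497)
m - Y(-1257) = -661497 - 3190*(-1257)² = -661497 - 3190*1580049 = -661497 - 1*5040356310 = -661497 - 5040356310 = -5041017807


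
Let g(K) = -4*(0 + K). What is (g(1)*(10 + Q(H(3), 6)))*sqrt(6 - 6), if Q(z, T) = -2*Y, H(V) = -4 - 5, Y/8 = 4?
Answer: 0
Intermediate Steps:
Y = 32 (Y = 8*4 = 32)
H(V) = -9
g(K) = -4*K
Q(z, T) = -64 (Q(z, T) = -2*32 = -64)
(g(1)*(10 + Q(H(3), 6)))*sqrt(6 - 6) = ((-4*1)*(10 - 64))*sqrt(6 - 6) = (-4*(-54))*sqrt(0) = 216*0 = 0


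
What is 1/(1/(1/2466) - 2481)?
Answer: -1/15 ≈ -0.066667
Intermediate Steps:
1/(1/(1/2466) - 2481) = 1/(2466 - 2481) = 1/(-15) = -1/15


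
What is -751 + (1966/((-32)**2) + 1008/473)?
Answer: -180893121/242176 ≈ -746.95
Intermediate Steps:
-751 + (1966/((-32)**2) + 1008/473) = -751 + (1966/1024 + 1008*(1/473)) = -751 + (1966*(1/1024) + 1008/473) = -751 + (983/512 + 1008/473) = -751 + 981055/242176 = -180893121/242176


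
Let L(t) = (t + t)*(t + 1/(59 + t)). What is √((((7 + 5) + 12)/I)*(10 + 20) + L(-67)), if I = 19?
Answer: √13043139/38 ≈ 95.040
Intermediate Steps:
L(t) = 2*t*(t + 1/(59 + t)) (L(t) = (2*t)*(t + 1/(59 + t)) = 2*t*(t + 1/(59 + t)))
√((((7 + 5) + 12)/I)*(10 + 20) + L(-67)) = √((((7 + 5) + 12)/19)*(10 + 20) + 2*(-67)*(1 + (-67)² + 59*(-67))/(59 - 67)) = √(((12 + 12)*(1/19))*30 + 2*(-67)*(1 + 4489 - 3953)/(-8)) = √((24*(1/19))*30 + 2*(-67)*(-⅛)*537) = √((24/19)*30 + 35979/4) = √(720/19 + 35979/4) = √(686481/76) = √13043139/38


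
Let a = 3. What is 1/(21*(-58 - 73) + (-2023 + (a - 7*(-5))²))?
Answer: -1/3330 ≈ -0.00030030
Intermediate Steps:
1/(21*(-58 - 73) + (-2023 + (a - 7*(-5))²)) = 1/(21*(-58 - 73) + (-2023 + (3 - 7*(-5))²)) = 1/(21*(-131) + (-2023 + (3 + 35)²)) = 1/(-2751 + (-2023 + 38²)) = 1/(-2751 + (-2023 + 1444)) = 1/(-2751 - 579) = 1/(-3330) = -1/3330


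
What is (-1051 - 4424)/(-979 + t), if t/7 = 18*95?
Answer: -5475/10991 ≈ -0.49813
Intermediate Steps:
t = 11970 (t = 7*(18*95) = 7*1710 = 11970)
(-1051 - 4424)/(-979 + t) = (-1051 - 4424)/(-979 + 11970) = -5475/10991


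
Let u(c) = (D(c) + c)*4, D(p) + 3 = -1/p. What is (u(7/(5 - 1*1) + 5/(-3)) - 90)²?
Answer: 201601/9 ≈ 22400.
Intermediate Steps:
D(p) = -3 - 1/p
u(c) = -12 - 4/c + 4*c (u(c) = ((-3 - 1/c) + c)*4 = (-3 + c - 1/c)*4 = -12 - 4/c + 4*c)
(u(7/(5 - 1*1) + 5/(-3)) - 90)² = ((-12 - 4/(7/(5 - 1*1) + 5/(-3)) + 4*(7/(5 - 1*1) + 5/(-3))) - 90)² = ((-12 - 4/(7/(5 - 1) + 5*(-⅓)) + 4*(7/(5 - 1) + 5*(-⅓))) - 90)² = ((-12 - 4/(7/4 - 5/3) + 4*(7/4 - 5/3)) - 90)² = ((-12 - 4/1/12 + 4*(1/12)) - 90)² = ((-12 - 4*12 + ⅓) - 90)² = ((-12 - 48 + ⅓) - 90)² = (-179/3 - 90)² = (-449/3)² = 201601/9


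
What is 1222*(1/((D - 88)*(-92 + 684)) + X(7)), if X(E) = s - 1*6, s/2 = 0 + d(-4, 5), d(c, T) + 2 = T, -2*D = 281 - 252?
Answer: -611/30340 ≈ -0.020138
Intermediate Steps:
D = -29/2 (D = -(281 - 252)/2 = -½*29 = -29/2 ≈ -14.500)
d(c, T) = -2 + T
s = 6 (s = 2*(0 + (-2 + 5)) = 2*(0 + 3) = 2*3 = 6)
X(E) = 0 (X(E) = 6 - 1*6 = 6 - 6 = 0)
1222*(1/((D - 88)*(-92 + 684)) + X(7)) = 1222*(1/((-29/2 - 88)*(-92 + 684)) + 0) = 1222*(1/(-205/2*592) + 0) = 1222*(1/(-60680) + 0) = 1222*(-1/60680 + 0) = 1222*(-1/60680) = -611/30340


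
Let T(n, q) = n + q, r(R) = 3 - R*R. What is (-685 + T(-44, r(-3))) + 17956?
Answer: 17221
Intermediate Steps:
r(R) = 3 - R²
(-685 + T(-44, r(-3))) + 17956 = (-685 + (-44 + (3 - 1*(-3)²))) + 17956 = (-685 + (-44 + (3 - 1*9))) + 17956 = (-685 + (-44 + (3 - 9))) + 17956 = (-685 + (-44 - 6)) + 17956 = (-685 - 50) + 17956 = -735 + 17956 = 17221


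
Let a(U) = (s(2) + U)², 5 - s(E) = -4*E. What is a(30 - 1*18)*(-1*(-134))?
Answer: 83750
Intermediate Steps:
s(E) = 5 + 4*E (s(E) = 5 - (-4)*E = 5 + 4*E)
a(U) = (13 + U)² (a(U) = ((5 + 4*2) + U)² = ((5 + 8) + U)² = (13 + U)²)
a(30 - 1*18)*(-1*(-134)) = (13 + (30 - 1*18))²*(-1*(-134)) = (13 + (30 - 18))²*134 = (13 + 12)²*134 = 25²*134 = 625*134 = 83750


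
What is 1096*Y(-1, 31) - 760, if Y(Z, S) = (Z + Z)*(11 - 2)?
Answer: -20488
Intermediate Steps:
Y(Z, S) = 18*Z (Y(Z, S) = (2*Z)*9 = 18*Z)
1096*Y(-1, 31) - 760 = 1096*(18*(-1)) - 760 = 1096*(-18) - 760 = -19728 - 760 = -20488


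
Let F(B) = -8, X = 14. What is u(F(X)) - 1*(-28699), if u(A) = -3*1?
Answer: 28696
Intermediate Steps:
u(A) = -3
u(F(X)) - 1*(-28699) = -3 - 1*(-28699) = -3 + 28699 = 28696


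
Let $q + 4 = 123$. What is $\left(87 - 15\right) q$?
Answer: $8568$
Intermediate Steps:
$q = 119$ ($q = -4 + 123 = 119$)
$\left(87 - 15\right) q = \left(87 - 15\right) 119 = 72 \cdot 119 = 8568$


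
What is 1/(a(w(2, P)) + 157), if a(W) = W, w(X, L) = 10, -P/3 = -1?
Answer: 1/167 ≈ 0.0059880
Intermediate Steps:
P = 3 (P = -3*(-1) = 3)
1/(a(w(2, P)) + 157) = 1/(10 + 157) = 1/167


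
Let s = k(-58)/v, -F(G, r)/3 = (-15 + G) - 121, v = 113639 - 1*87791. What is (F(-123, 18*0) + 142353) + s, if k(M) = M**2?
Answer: 924906901/6462 ≈ 1.4313e+5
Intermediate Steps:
v = 25848 (v = 113639 - 87791 = 25848)
F(G, r) = 408 - 3*G (F(G, r) = -3*((-15 + G) - 121) = -3*(-136 + G) = 408 - 3*G)
s = 841/6462 (s = (-58)**2/25848 = 3364*(1/25848) = 841/6462 ≈ 0.13015)
(F(-123, 18*0) + 142353) + s = ((408 - 3*(-123)) + 142353) + 841/6462 = ((408 + 369) + 142353) + 841/6462 = (777 + 142353) + 841/6462 = 143130 + 841/6462 = 924906901/6462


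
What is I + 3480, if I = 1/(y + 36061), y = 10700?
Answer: 162728281/46761 ≈ 3480.0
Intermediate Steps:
I = 1/46761 (I = 1/(10700 + 36061) = 1/46761 ≈ 2.1385e-5)
I + 3480 = 1/46761 + 3480 = 162728281/46761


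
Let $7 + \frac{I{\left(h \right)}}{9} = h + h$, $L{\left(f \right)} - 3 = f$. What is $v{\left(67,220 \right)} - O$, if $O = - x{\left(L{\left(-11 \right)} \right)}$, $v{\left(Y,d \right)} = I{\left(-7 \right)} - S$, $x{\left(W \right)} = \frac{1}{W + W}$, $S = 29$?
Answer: $- \frac{3489}{16} \approx -218.06$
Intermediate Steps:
$L{\left(f \right)} = 3 + f$
$I{\left(h \right)} = -63 + 18 h$ ($I{\left(h \right)} = -63 + 9 \left(h + h\right) = -63 + 9 \cdot 2 h = -63 + 18 h$)
$x{\left(W \right)} = \frac{1}{2 W}$
$v{\left(Y,d \right)} = -218$ ($v{\left(Y,d \right)} = \left(-63 + 18 \left(-7\right)\right) - 29 = \left(-63 - 126\right) - 29 = -189 - 29 = -218$)
$O = \frac{1}{16}$ ($O = - \frac{1}{2 \left(3 - 11\right)} = - \frac{1}{2 \left(-8\right)} = - \frac{-1}{2 \cdot 8} = \left(-1\right) \left(- \frac{1}{16}\right) = \frac{1}{16} \approx 0.0625$)
$v{\left(67,220 \right)} - O = -218 - \frac{1}{16} = - \frac{3489}{16}$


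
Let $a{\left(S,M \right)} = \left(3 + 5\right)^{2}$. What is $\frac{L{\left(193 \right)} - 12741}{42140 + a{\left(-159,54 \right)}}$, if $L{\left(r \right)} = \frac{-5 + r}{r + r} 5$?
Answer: $- \frac{2458543}{8145372} \approx -0.30183$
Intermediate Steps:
$a{\left(S,M \right)} = 64$ ($a{\left(S,M \right)} = 8^{2} = 64$)
$L{\left(r \right)} = \frac{5 \left(-5 + r\right)}{2 r}$ ($L{\left(r \right)} = \frac{-5 + r}{2 r} 5 = \frac{5 \left(-5 + r\right)}{2 r}$)
$\frac{L{\left(193 \right)} - 12741}{42140 + a{\left(-159,54 \right)}} = \frac{\frac{5 \left(-5 + 193\right)}{2 \cdot 193} - 12741}{42140 + 64} = \frac{\frac{5}{2} \cdot \frac{1}{193} \cdot 188 - 12741}{42204} = \left(\frac{470}{193} - 12741\right) \frac{1}{42204} = \left(- \frac{2458543}{193}\right) \frac{1}{42204} = - \frac{2458543}{8145372}$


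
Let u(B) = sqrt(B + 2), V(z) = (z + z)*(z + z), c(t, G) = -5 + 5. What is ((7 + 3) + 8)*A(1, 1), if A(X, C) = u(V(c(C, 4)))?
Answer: 18*sqrt(2) ≈ 25.456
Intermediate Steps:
c(t, G) = 0
V(z) = 4*z**2 (V(z) = (2*z)*(2*z) = 4*z**2)
u(B) = sqrt(2 + B)
A(X, C) = sqrt(2) (A(X, C) = sqrt(2 + 4*0**2) = sqrt(2 + 4*0) = sqrt(2 + 0) = sqrt(2))
((7 + 3) + 8)*A(1, 1) = ((7 + 3) + 8)*sqrt(2) = (10 + 8)*sqrt(2) = 18*sqrt(2)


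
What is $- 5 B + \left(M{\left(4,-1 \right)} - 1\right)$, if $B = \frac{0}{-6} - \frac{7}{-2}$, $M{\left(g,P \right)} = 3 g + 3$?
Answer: $- \frac{7}{2} \approx -3.5$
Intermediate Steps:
$M{\left(g,P \right)} = 3 + 3 g$
$B = \frac{7}{2}$ ($B = 0 \left(- \frac{1}{6}\right) - - \frac{7}{2} = 0 + \frac{7}{2} = \frac{7}{2} \approx 3.5$)
$- 5 B + \left(M{\left(4,-1 \right)} - 1\right) = \left(-5\right) \frac{7}{2} + \left(\left(3 + 3 \cdot 4\right) - 1\right) = - \frac{35}{2} + \left(\left(3 + 12\right) - 1\right) = - \frac{35}{2} + \left(15 - 1\right) = - \frac{35}{2} + 14 = - \frac{7}{2}$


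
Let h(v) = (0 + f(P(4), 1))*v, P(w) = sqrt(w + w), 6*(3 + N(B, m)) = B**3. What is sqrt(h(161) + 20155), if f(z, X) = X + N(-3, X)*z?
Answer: sqrt(20316 - 2415*sqrt(2)) ≈ 130.00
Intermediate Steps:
N(B, m) = -3 + B**3/6
P(w) = sqrt(2)*sqrt(w) (P(w) = sqrt(2*w) = sqrt(2)*sqrt(w))
f(z, X) = X - 15*z/2 (f(z, X) = X + (-3 + (1/6)*(-3)**3)*z = X + (-3 + (1/6)*(-27))*z = X + (-3 - 9/2)*z = X - 15*z/2)
h(v) = v*(1 - 15*sqrt(2)) (h(v) = (0 + (1 - 15*sqrt(2)*sqrt(4)/2))*v = (0 + (1 - 15*sqrt(2)*2/2))*v = (0 + (1 - 15*sqrt(2)))*v = (1 - 15*sqrt(2))*v = v*(1 - 15*sqrt(2)))
sqrt(h(161) + 20155) = sqrt(161*(1 - 15*sqrt(2)) + 20155) = sqrt((161 - 2415*sqrt(2)) + 20155) = sqrt(20316 - 2415*sqrt(2))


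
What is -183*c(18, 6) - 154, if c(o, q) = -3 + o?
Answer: -2899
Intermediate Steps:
-183*c(18, 6) - 154 = -183*(-3 + 18) - 154 = -183*15 - 154 = -2745 - 154 = -2899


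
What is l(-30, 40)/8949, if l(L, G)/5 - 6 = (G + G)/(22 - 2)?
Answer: 50/8949 ≈ 0.0055872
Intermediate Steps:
l(L, G) = 30 + G/2 (l(L, G) = 30 + 5*((G + G)/(22 - 2)) = 30 + 5*((2*G)/20) = 30 + 5*((2*G)*(1/20)) = 30 + 5*(G/10) = 30 + G/2)
l(-30, 40)/8949 = (30 + (½)*40)/8949 = (30 + 20)*(1/8949) = 50*(1/8949) = 50/8949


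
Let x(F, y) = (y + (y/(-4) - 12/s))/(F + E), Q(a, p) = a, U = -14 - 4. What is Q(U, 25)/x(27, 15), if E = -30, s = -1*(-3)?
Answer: 216/29 ≈ 7.4483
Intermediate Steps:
U = -18
s = 3
x(F, y) = (-4 + 3*y/4)/(-30 + F) (x(F, y) = (y + (y/(-4) - 12/3))/(F - 30) = (y + (y*(-1/4) - 12*1/3))/(-30 + F) = (y + (-y/4 - 4))/(-30 + F) = (y + (-4 - y/4))/(-30 + F) = (-4 + 3*y/4)/(-30 + F))
Q(U, 25)/x(27, 15) = -18*4*(-30 + 27)/(-16 + 3*15) = -18*(-12/(-16 + 45)) = -18/((1/4)*(-1/3)*29) = -18/(-29/12) = -18*(-12/29) = 216/29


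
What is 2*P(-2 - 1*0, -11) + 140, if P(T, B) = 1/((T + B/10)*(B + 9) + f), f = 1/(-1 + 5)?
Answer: 18100/129 ≈ 140.31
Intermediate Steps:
f = ¼ (f = 1/4 = ¼ ≈ 0.25000)
P(T, B) = 1/(¼ + (9 + B)*(T + B/10)) (P(T, B) = 1/((T + B/10)*(B + 9) + ¼) = 1/((T + B*(⅒))*(9 + B) + ¼) = 1/((T + B/10)*(9 + B) + ¼) = 1/((9 + B)*(T + B/10) + ¼) = 1/(¼ + (9 + B)*(T + B/10)))
2*P(-2 - 1*0, -11) + 140 = 2*(20/(5 + 2*(-11)² + 18*(-11) + 180*(-2 - 1*0) + 20*(-11)*(-2 - 1*0))) + 140 = 2*(20/(5 + 2*121 - 198 + 180*(-2 + 0) + 20*(-11)*(-2 + 0))) + 140 = 2*(20/(5 + 242 - 198 + 180*(-2) + 20*(-11)*(-2))) + 140 = 2*(20/(5 + 242 - 198 - 360 + 440)) + 140 = 2*(20/129) + 140 = 40/129 + 140 = 18100/129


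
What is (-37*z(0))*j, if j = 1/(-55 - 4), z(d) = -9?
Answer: -333/59 ≈ -5.6441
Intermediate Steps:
j = -1/59 (j = 1/(-59) = -1/59 ≈ -0.016949)
(-37*z(0))*j = -37*(-9)*(-1/59) = 333*(-1/59) = -333/59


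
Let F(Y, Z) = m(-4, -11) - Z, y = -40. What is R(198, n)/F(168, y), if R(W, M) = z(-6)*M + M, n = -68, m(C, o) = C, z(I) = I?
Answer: 85/9 ≈ 9.4444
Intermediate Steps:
R(W, M) = -5*M (R(W, M) = -6*M + M = -5*M)
F(Y, Z) = -4 - Z
R(198, n)/F(168, y) = (-5*(-68))/(-4 - 1*(-40)) = 340/(-4 + 40) = 340/36 = 340*(1/36) = 85/9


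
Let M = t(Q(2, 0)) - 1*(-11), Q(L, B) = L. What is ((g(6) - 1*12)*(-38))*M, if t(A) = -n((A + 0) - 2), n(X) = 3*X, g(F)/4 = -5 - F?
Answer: 23408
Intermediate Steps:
g(F) = -20 - 4*F (g(F) = 4*(-5 - F) = -20 - 4*F)
t(A) = 6 - 3*A (t(A) = -3*((A + 0) - 2) = -3*(A - 2) = -3*(-2 + A) = -(-6 + 3*A) = 6 - 3*A)
M = 11 (M = (6 - 3*2) - 1*(-11) = (6 - 6) + 11 = 0 + 11 = 11)
((g(6) - 1*12)*(-38))*M = (((-20 - 4*6) - 1*12)*(-38))*11 = (((-20 - 24) - 12)*(-38))*11 = ((-44 - 12)*(-38))*11 = -56*(-38)*11 = 2128*11 = 23408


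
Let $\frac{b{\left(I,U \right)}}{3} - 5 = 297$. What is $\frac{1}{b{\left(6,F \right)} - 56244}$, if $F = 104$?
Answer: $- \frac{1}{55338} \approx -1.8071 \cdot 10^{-5}$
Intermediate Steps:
$b{\left(I,U \right)} = 906$ ($b{\left(I,U \right)} = 15 + 3 \cdot 297 = 15 + 891 = 906$)
$\frac{1}{b{\left(6,F \right)} - 56244} = \frac{1}{906 - 56244} = \frac{1}{-55338} = - \frac{1}{55338}$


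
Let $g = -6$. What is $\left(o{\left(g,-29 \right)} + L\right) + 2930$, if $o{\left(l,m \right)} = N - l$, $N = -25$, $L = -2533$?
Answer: $378$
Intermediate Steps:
$o{\left(l,m \right)} = -25 - l$
$\left(o{\left(g,-29 \right)} + L\right) + 2930 = \left(\left(-25 - -6\right) - 2533\right) + 2930 = \left(\left(-25 + 6\right) - 2533\right) + 2930 = \left(-19 - 2533\right) + 2930 = -2552 + 2930 = 378$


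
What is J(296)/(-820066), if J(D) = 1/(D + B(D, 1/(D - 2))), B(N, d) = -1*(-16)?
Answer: -1/255860592 ≈ -3.9084e-9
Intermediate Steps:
B(N, d) = 16
J(D) = 1/(16 + D) (J(D) = 1/(D + 16) = 1/(16 + D))
J(296)/(-820066) = 1/((16 + 296)*(-820066)) = -1/820066/312 = (1/312)*(-1/820066) = -1/255860592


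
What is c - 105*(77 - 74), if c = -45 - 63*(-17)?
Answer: 711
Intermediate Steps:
c = 1026 (c = -45 + 1071 = 1026)
c - 105*(77 - 74) = 1026 - 105*(77 - 74) = 1026 - 105*3 = 1026 - 315 = 711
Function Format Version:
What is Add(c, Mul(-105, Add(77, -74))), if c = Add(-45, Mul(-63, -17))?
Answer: 711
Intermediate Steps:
c = 1026 (c = Add(-45, 1071) = 1026)
Add(c, Mul(-105, Add(77, -74))) = Add(1026, Mul(-105, Add(77, -74))) = Add(1026, Mul(-105, 3)) = Add(1026, -315) = 711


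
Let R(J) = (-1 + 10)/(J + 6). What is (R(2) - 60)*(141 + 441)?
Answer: -137061/4 ≈ -34265.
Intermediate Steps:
R(J) = 9/(6 + J)
(R(2) - 60)*(141 + 441) = (9/(6 + 2) - 60)*(141 + 441) = (9/8 - 60)*582 = -471/8*582 = -137061/4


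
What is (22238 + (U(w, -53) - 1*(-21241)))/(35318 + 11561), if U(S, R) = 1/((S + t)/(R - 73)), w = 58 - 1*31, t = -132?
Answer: 217401/234395 ≈ 0.92750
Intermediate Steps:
w = 27 (w = 58 - 31 = 27)
U(S, R) = (-73 + R)/(-132 + S) (U(S, R) = 1/((S - 132)/(R - 73)) = 1/((-132 + S)/(-73 + R)) = (-73 + R)/(-132 + S))
(22238 + (U(w, -53) - 1*(-21241)))/(35318 + 11561) = (22238 + ((-73 - 53)/(-132 + 27) - 1*(-21241)))/(35318 + 11561) = (22238 + (-126/(-105) + 21241))/46879 = (22238 + (-1/105*(-126) + 21241))*(1/46879) = (22238 + (6/5 + 21241))*(1/46879) = (22238 + 106211/5)*(1/46879) = (217401/5)*(1/46879) = 217401/234395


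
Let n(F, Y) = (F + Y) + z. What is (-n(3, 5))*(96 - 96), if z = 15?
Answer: 0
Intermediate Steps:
n(F, Y) = 15 + F + Y (n(F, Y) = (F + Y) + 15 = 15 + F + Y)
(-n(3, 5))*(96 - 96) = (-(15 + 3 + 5))*(96 - 96) = -1*23*0 = -23*0 = 0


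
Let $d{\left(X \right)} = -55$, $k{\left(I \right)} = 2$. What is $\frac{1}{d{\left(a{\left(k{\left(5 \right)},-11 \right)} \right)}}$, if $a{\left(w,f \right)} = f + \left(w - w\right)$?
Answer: $- \frac{1}{55} \approx -0.018182$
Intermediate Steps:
$a{\left(w,f \right)} = f$ ($a{\left(w,f \right)} = f + 0 = f$)
$\frac{1}{d{\left(a{\left(k{\left(5 \right)},-11 \right)} \right)}} = \frac{1}{-55} = - \frac{1}{55}$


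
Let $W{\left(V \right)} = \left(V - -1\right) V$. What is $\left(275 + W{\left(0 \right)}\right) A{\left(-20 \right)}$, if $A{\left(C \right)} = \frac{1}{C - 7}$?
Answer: $- \frac{275}{27} \approx -10.185$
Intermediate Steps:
$A{\left(C \right)} = \frac{1}{-7 + C}$
$W{\left(V \right)} = V \left(1 + V\right)$ ($W{\left(V \right)} = \left(V + 1\right) V = \left(1 + V\right) V = V \left(1 + V\right)$)
$\left(275 + W{\left(0 \right)}\right) A{\left(-20 \right)} = \frac{275 + 0 \left(1 + 0\right)}{-7 - 20} = \frac{275 + 0 \cdot 1}{-27} = \left(275 + 0\right) \left(- \frac{1}{27}\right) = 275 \left(- \frac{1}{27}\right) = - \frac{275}{27}$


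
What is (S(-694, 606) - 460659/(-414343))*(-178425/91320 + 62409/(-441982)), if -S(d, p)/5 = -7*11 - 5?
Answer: -480134337943892949/557454257982344 ≈ -861.30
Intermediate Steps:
S(d, p) = 410 (S(d, p) = -5*(-7*11 - 5) = -5*(-77 - 5) = -5*(-82) = 410)
(S(-694, 606) - 460659/(-414343))*(-178425/91320 + 62409/(-441982)) = (410 - 460659/(-414343))*(-178425/91320 + 62409/(-441982)) = (410 - 460659*(-1/414343))*(-178425*1/91320 + 62409*(-1/441982)) = (410 + 460659/414343)*(-11895/6088 - 62409/441982) = (170341289/414343)*(-2818660941/1345393208) = -480134337943892949/557454257982344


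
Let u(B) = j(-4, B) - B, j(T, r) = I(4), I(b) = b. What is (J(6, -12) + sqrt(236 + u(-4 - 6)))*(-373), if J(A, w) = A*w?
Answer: 26856 - 1865*sqrt(10) ≈ 20958.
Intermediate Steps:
j(T, r) = 4
u(B) = 4 - B
(J(6, -12) + sqrt(236 + u(-4 - 6)))*(-373) = (6*(-12) + sqrt(236 + (4 - (-4 - 6))))*(-373) = (-72 + sqrt(236 + (4 - 1*(-10))))*(-373) = (-72 + sqrt(236 + (4 + 10)))*(-373) = (-72 + sqrt(236 + 14))*(-373) = (-72 + sqrt(250))*(-373) = (-72 + 5*sqrt(10))*(-373) = 26856 - 1865*sqrt(10)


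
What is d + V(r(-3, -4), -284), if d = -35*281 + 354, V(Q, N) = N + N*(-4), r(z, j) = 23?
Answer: -8629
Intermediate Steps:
V(Q, N) = -3*N (V(Q, N) = N - 4*N = -3*N)
d = -9481 (d = -9835 + 354 = -9481)
d + V(r(-3, -4), -284) = -9481 - 3*(-284) = -9481 + 852 = -8629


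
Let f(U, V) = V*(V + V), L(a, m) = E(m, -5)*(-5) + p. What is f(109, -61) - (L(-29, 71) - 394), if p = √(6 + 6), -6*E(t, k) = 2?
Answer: 23503/3 - 2*√3 ≈ 7830.9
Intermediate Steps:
E(t, k) = -⅓ (E(t, k) = -⅙*2 = -⅓)
p = 2*√3 (p = √12 = 2*√3 ≈ 3.4641)
L(a, m) = 5/3 + 2*√3 (L(a, m) = -⅓*(-5) + 2*√3 = 5/3 + 2*√3)
f(U, V) = 2*V² (f(U, V) = V*(2*V) = 2*V²)
f(109, -61) - (L(-29, 71) - 394) = 2*(-61)² - ((5/3 + 2*√3) - 394) = 2*3721 - (-1177/3 + 2*√3) = 7442 + (1177/3 - 2*√3) = 23503/3 - 2*√3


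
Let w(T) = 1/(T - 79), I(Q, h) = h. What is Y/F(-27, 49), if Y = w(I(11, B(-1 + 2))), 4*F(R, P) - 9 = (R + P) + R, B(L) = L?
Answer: -1/78 ≈ -0.012821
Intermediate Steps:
F(R, P) = 9/4 + R/2 + P/4 (F(R, P) = 9/4 + ((R + P) + R)/4 = 9/4 + ((P + R) + R)/4 = 9/4 + (P + 2*R)/4 = 9/4 + (R/2 + P/4) = 9/4 + R/2 + P/4)
w(T) = 1/(-79 + T)
Y = -1/78 (Y = 1/(-79 + (-1 + 2)) = 1/(-79 + 1) = 1/(-78) = -1/78 ≈ -0.012821)
Y/F(-27, 49) = -1/(78*(9/4 + (½)*(-27) + (¼)*49)) = -1/(78*(9/4 - 27/2 + 49/4)) = -1/78/1 = -1/78*1 = -1/78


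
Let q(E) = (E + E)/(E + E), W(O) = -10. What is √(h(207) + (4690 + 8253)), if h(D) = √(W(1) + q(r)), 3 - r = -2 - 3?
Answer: √(12943 + 3*I) ≈ 113.77 + 0.013*I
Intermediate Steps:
r = 8 (r = 3 - (-2 - 3) = 3 - 1*(-5) = 3 + 5 = 8)
q(E) = 1 (q(E) = (2*E)/((2*E)) = (2*E)*(1/(2*E)) = 1)
h(D) = 3*I (h(D) = √(-10 + 1) = √(-9) = 3*I)
√(h(207) + (4690 + 8253)) = √(3*I + (4690 + 8253)) = √(3*I + 12943) = √(12943 + 3*I)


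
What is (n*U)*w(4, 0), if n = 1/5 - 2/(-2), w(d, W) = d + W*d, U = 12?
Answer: 288/5 ≈ 57.600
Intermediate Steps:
n = 6/5 (n = 1*(⅕) - 2*(-½) = ⅕ + 1 = 6/5 ≈ 1.2000)
(n*U)*w(4, 0) = ((6/5)*12)*(4*(1 + 0)) = 72*(4*1)/5 = (72/5)*4 = 288/5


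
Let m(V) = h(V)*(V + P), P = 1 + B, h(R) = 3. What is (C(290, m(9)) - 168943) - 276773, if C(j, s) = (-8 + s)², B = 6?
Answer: -444116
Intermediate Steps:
P = 7 (P = 1 + 6 = 7)
m(V) = 21 + 3*V (m(V) = 3*(V + 7) = 3*(7 + V) = 21 + 3*V)
(C(290, m(9)) - 168943) - 276773 = ((-8 + (21 + 3*9))² - 168943) - 276773 = ((-8 + (21 + 27))² - 168943) - 276773 = ((-8 + 48)² - 168943) - 276773 = (40² - 168943) - 276773 = (1600 - 168943) - 276773 = -167343 - 276773 = -444116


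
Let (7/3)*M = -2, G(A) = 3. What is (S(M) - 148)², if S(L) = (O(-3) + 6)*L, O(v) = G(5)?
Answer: 1188100/49 ≈ 24247.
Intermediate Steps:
O(v) = 3
M = -6/7 (M = (3/7)*(-2) = -6/7 ≈ -0.85714)
S(L) = 9*L (S(L) = (3 + 6)*L = 9*L)
(S(M) - 148)² = (9*(-6/7) - 148)² = (-54/7 - 148)² = (-1090/7)² = 1188100/49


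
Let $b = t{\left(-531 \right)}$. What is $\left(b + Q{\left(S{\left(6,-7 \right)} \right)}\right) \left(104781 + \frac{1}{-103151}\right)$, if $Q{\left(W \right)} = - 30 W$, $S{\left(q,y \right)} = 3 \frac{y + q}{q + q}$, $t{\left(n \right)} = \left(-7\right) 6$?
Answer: $- \frac{372885140085}{103151} \approx -3.6149 \cdot 10^{6}$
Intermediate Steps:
$t{\left(n \right)} = -42$
$b = -42$
$S{\left(q,y \right)} = \frac{3 \left(q + y\right)}{2 q}$ ($S{\left(q,y \right)} = 3 \frac{q + y}{2 q} = \frac{3 \left(q + y\right)}{2 q}$)
$\left(b + Q{\left(S{\left(6,-7 \right)} \right)}\right) \left(104781 + \frac{1}{-103151}\right) = \left(-42 - 30 \frac{3 \left(6 - 7\right)}{2 \cdot 6}\right) \left(104781 + \frac{1}{-103151}\right) = \left(-42 - 30 \cdot \frac{3}{2} \cdot \frac{1}{6} \left(-1\right)\right) \left(104781 - \frac{1}{103151}\right) = \left(-42 - - \frac{15}{2}\right) \frac{10808264930}{103151} = \left(-42 + \frac{15}{2}\right) \frac{10808264930}{103151} = \left(- \frac{69}{2}\right) \frac{10808264930}{103151} = - \frac{372885140085}{103151}$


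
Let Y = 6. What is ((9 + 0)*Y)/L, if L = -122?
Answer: -27/61 ≈ -0.44262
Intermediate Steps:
((9 + 0)*Y)/L = ((9 + 0)*6)/(-122) = (9*6)*(-1/122) = 54*(-1/122) = -27/61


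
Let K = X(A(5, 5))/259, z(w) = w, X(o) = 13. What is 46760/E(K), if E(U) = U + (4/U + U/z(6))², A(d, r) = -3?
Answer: 19083728795040/2592484357597 ≈ 7.3612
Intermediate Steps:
K = 13/259 ≈ 0.050193
E(U) = U + (4/U + U/6)²
46760/E(K) = 46760/(13/259 + (24 + (13/259)²)²/(36*(13/259)²)) = 46760/(13/259 + (1/36)*(67081/169)*(24 + 169/67081)²) = 46760/(13/259 + (1/36)*(67081/169)*(1610113/67081)²) = 46760/(13/259 + (1/36)*(67081/169)*(2592463872769/4499860561)) = 46760/(13/259 + 2592463872769/408120804) = 46760/(2592484357597/408120804) = 46760*(408120804/2592484357597) = 19083728795040/2592484357597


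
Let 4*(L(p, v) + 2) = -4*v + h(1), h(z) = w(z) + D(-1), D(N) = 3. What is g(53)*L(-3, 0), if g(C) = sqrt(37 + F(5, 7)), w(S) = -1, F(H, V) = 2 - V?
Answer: -6*sqrt(2) ≈ -8.4853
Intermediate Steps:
g(C) = 4*sqrt(2) (g(C) = sqrt(37 + (2 - 1*7)) = sqrt(37 + (2 - 7)) = sqrt(37 - 5) = sqrt(32) = 4*sqrt(2))
h(z) = 2 (h(z) = -1 + 3 = 2)
L(p, v) = -3/2 - v (L(p, v) = -2 + (-4*v + 2)/4 = -2 + (2 - 4*v)/4 = -2 + (1/2 - v) = -3/2 - v)
g(53)*L(-3, 0) = (4*sqrt(2))*(-3/2 - 1*0) = (4*sqrt(2))*(-3/2 + 0) = (4*sqrt(2))*(-3/2) = -6*sqrt(2)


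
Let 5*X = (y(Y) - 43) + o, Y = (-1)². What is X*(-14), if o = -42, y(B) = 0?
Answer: 238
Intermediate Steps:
Y = 1
X = -17 (X = ((0 - 43) - 42)/5 = (-43 - 42)/5 = (⅕)*(-85) = -17)
X*(-14) = -17*(-14) = 238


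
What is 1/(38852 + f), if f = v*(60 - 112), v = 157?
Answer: 1/30688 ≈ 3.2586e-5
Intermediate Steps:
f = -8164 (f = 157*(60 - 112) = 157*(-52) = -8164)
1/(38852 + f) = 1/(38852 - 8164) = 1/30688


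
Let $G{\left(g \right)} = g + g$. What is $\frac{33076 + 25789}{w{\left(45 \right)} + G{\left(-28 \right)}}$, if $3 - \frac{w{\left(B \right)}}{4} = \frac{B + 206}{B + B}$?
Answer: $- \frac{2648925}{2482} \approx -1067.3$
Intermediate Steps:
$w{\left(B \right)} = 12 - \frac{2 \left(206 + B\right)}{B}$ ($w{\left(B \right)} = 12 - 4 \frac{B + 206}{B + B} = 12 - 4 \frac{206 + B}{2 B} = 12 - \frac{2 \left(206 + B\right)}{B}$)
$G{\left(g \right)} = 2 g$
$\frac{33076 + 25789}{w{\left(45 \right)} + G{\left(-28 \right)}} = \frac{33076 + 25789}{\left(10 - \frac{412}{45}\right) + 2 \left(-28\right)} = \frac{58865}{\left(10 - \frac{412}{45}\right) - 56} = \frac{58865}{\frac{38}{45} - 56} = \frac{58865}{- \frac{2482}{45}} = 58865 \left(- \frac{45}{2482}\right) = - \frac{2648925}{2482}$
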